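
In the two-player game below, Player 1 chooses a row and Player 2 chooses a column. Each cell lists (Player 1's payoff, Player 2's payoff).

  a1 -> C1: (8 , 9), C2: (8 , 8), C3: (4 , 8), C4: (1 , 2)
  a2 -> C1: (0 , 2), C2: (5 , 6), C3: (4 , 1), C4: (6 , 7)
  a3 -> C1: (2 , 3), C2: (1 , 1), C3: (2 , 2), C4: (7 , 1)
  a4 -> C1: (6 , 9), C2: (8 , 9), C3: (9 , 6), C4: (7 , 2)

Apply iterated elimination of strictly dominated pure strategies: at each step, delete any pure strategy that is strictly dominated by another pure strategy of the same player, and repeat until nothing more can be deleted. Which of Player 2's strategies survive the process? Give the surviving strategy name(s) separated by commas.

Player 1's strategy a2 is strictly dominated by a4 (C1: 6>0, C2: 8>5, C3: 9>4, C4: 7>6) and is removed.
For Player 2, C1 strictly dominates C3 on the remaining rows (a1: 9>8, a3: 3>2, a4: 9>6); eliminate C3.
For Player 2, C1 strictly dominates C4 on the remaining rows (a1: 9>2, a3: 3>1, a4: 9>2); eliminate C4.
For Player 1, a1 strictly dominates a3 on the remaining columns (C1: 8>2, C2: 8>1); eliminate a3.
Among the remaining strategies, none is strictly dominated by another pure strategy of the same player, so the elimination stops.
Surviving strategies — Player 1: {a1, a4}; Player 2: {C1, C2}.

C1, C2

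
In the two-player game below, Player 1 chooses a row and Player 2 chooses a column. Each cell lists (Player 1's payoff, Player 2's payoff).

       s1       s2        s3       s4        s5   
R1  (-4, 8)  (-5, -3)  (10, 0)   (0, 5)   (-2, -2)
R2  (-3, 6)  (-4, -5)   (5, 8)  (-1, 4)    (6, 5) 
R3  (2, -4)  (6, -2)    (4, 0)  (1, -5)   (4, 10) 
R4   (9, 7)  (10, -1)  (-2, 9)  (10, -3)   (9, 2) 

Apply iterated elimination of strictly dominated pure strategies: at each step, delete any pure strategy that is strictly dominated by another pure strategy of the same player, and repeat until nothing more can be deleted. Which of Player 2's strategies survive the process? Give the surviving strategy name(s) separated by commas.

Column s2 is eliminated: s3 beats it against every remaining row (R1: 0>-3, R2: 8>-5, R3: 0>-2, R4: 9>-1).
Player 2's strategy s4 is strictly dominated by s1 (R1: 8>5, R2: 6>4, R3: -4>-5, R4: 7>-3) and is removed.
Among the remaining strategies, none is strictly dominated by another pure strategy of the same player, so the elimination stops.
Surviving strategies — Player 1: {R1, R2, R3, R4}; Player 2: {s1, s3, s5}.

s1, s3, s5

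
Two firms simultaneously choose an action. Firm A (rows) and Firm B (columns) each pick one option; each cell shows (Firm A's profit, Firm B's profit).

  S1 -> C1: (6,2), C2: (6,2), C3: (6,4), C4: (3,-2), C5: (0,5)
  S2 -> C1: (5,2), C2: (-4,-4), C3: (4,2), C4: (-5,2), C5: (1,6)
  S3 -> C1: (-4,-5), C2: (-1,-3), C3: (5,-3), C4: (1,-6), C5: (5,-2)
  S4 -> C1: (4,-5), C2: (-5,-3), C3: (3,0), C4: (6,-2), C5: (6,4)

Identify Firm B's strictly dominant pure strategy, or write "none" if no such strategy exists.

C5 vs C1: S1: 5>2, S2: 6>2, S3: -2>-5, S4: 4>-5.
C5 vs C2: S1: 5>2, S2: 6>-4, S3: -2>-3, S4: 4>-3.
C5 vs C3: S1: 5>4, S2: 6>2, S3: -2>-3, S4: 4>0.
C5 vs C4: S1: 5>-2, S2: 6>2, S3: -2>-6, S4: 4>-2.
C5 strictly beats every other strategy against every opponent action, so it is strictly dominant.

C5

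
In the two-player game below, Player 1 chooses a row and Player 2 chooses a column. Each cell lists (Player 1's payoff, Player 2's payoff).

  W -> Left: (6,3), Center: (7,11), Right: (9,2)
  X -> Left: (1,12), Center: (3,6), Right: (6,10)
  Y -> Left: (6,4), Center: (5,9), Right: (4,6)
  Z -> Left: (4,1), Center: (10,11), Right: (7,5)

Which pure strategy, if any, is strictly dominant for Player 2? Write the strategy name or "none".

none

Left fails to dominate Center at W (3<11).
Center fails to dominate Left at X (6<12).
Right fails to dominate Left at W (2<3).
No single strategy dominates all the others.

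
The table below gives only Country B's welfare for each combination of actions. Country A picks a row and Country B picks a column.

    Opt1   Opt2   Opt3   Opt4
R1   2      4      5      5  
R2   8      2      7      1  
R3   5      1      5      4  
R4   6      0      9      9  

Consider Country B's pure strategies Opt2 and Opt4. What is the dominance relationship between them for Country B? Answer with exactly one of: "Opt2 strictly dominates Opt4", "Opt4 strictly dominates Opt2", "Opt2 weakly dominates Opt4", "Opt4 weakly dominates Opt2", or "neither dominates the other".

neither dominates the other

Opt2's payoffs vs Opt4's, by Country A's action — R1: 4<5, R2: 2>1, R3: 1<4, R4: 0<9.
Opt2 does better at R2 but worse at R1, R3, R4; neither strategy dominates the other.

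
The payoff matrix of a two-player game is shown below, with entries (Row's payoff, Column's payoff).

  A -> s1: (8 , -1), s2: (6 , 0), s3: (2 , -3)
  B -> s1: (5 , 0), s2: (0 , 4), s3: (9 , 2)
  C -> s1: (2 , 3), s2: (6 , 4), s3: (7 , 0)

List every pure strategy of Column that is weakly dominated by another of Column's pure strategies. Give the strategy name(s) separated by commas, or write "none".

s1: dominated, since s2 does at least as well everywhere (A: 0>-1, B: 4>0, C: 4>3).
s2: no other strategy beats it everywhere (s1 at A (0>-1); s3 at A (0>-3)).
s3 is weakly dominated by s2 (A: 0>-3, B: 4>2, C: 4>0).

s1, s3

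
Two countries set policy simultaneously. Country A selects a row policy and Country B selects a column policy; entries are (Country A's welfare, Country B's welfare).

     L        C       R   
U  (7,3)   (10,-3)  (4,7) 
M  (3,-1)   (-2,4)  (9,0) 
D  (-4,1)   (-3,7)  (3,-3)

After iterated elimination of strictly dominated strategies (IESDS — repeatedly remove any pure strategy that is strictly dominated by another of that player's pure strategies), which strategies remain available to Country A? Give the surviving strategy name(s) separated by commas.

Country A's strategy D is strictly dominated by U (L: 7>-4, C: 10>-3, R: 4>3) and is removed.
For Country B, R strictly dominates L on the remaining rows (U: 7>3, M: 0>-1); eliminate L.
Among the remaining strategies, none is strictly dominated by another pure strategy of the same player, so the elimination stops.
Surviving strategies — Country A: {U, M}; Country B: {C, R}.

U, M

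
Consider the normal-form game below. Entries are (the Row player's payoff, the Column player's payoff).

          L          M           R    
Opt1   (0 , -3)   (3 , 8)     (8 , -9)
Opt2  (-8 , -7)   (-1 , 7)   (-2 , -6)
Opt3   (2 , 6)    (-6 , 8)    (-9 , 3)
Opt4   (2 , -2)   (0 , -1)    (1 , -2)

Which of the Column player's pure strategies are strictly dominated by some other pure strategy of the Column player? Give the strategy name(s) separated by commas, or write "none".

L, R

M strictly dominates L — Opt1: 8>-3, Opt2: 7>-7, Opt3: 8>6, Opt4: -1>-2.
M: no other strategy beats it everywhere (L at Opt1 (8>-3); R at Opt1 (8>-9)).
R is strictly dominated by M (Opt1: 8>-9, Opt2: 7>-6, Opt3: 8>3, Opt4: -1>-2).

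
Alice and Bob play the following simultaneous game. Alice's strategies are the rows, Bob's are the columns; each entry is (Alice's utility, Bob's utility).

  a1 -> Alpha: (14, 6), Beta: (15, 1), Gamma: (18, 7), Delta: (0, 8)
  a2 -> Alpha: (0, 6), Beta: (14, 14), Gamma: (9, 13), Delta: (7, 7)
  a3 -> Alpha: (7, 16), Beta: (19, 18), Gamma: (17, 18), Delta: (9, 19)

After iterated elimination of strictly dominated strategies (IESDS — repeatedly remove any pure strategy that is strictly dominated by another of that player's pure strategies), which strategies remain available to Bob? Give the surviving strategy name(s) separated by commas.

Delta

Alice's strategy a2 is strictly dominated by a3 (Alpha: 7>0, Beta: 19>14, Gamma: 17>9, Delta: 9>7) and is removed.
Column Alpha is eliminated: Gamma beats it against every remaining row (a1: 7>6, a3: 18>16).
Bob's strategy Beta is strictly dominated by Delta (a1: 8>1, a3: 19>18) and is removed.
Bob's strategy Gamma is strictly dominated by Delta (a1: 8>7, a3: 19>18) and is removed.
Alice's strategy a1 is strictly dominated by a3 (Delta: 9>0) and is removed.
Among the remaining strategies, none is strictly dominated by another pure strategy of the same player, so the elimination stops.
Surviving strategies — Alice: {a3}; Bob: {Delta}.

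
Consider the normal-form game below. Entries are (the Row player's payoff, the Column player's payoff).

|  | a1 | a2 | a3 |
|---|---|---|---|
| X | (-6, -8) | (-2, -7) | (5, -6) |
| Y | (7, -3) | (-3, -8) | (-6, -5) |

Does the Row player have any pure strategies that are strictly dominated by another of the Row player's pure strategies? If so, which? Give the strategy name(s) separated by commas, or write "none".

Nothing dominates X: Y at a2 (-2>-3).
Nothing dominates Y: X at a1 (7>-6).

none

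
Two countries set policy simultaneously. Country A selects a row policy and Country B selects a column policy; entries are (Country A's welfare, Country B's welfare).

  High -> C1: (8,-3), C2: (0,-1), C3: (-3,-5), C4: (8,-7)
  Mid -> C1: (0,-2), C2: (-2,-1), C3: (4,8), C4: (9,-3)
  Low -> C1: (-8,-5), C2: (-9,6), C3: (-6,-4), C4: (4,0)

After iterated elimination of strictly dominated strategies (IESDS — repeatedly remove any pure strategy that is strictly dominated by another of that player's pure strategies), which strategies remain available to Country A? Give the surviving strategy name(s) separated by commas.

High, Mid

Country A's strategy Low is strictly dominated by High (C1: 8>-8, C2: 0>-9, C3: -3>-6, C4: 8>4) and is removed.
Country B's strategy C1 is strictly dominated by C2 (High: -1>-3, Mid: -1>-2) and is removed.
Column C4 is eliminated: C2 beats it against every remaining row (High: -1>-7, Mid: -1>-3).
Among the remaining strategies, none is strictly dominated by another pure strategy of the same player, so the elimination stops.
Surviving strategies — Country A: {High, Mid}; Country B: {C2, C3}.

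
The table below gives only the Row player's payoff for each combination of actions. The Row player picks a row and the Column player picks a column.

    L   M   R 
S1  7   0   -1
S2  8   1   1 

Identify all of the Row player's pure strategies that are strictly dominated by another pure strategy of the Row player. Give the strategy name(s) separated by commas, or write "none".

S1

S1: dominated, since S2 does at least as well everywhere (L: 8>7, M: 1>0, R: 1>-1).
Nothing dominates S2: S1 at L (8>7).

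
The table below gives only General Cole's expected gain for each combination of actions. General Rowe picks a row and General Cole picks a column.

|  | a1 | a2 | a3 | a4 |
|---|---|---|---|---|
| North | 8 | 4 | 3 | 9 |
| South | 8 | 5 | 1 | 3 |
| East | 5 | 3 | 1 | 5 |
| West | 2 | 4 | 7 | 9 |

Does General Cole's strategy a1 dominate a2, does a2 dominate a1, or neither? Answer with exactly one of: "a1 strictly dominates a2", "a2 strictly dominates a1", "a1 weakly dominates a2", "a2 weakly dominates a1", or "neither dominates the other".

neither dominates the other

Compare a1 to a2 across each opponent action: North: 8>4, South: 8>5, East: 5>3, West: 2<4.
a1 does better at North, South, East but worse at West; neither strategy dominates the other.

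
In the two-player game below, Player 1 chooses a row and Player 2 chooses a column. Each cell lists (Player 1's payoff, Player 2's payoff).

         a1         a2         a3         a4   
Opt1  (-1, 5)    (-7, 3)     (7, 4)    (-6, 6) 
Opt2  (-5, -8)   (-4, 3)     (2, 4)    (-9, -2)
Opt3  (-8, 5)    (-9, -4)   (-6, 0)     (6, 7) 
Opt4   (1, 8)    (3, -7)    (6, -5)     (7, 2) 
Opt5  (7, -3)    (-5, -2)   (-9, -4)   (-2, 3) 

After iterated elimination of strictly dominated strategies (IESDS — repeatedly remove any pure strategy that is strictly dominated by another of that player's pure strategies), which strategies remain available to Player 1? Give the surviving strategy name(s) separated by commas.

Row Opt2 is eliminated: Opt4 beats it against every remaining column (a1: 1>-5, a2: 3>-4, a3: 6>2, a4: 7>-9).
Player 1's strategy Opt3 is strictly dominated by Opt4 (a1: 1>-8, a2: 3>-9, a3: 6>-6, a4: 7>6) and is removed.
Column a2 is eliminated: a4 beats it against every remaining row (Opt1: 6>3, Opt4: 2>-7, Opt5: 3>-2).
Player 2's strategy a3 is strictly dominated by a1 (Opt1: 5>4, Opt4: 8>-5, Opt5: -3>-4) and is removed.
For Player 1, Opt4 strictly dominates Opt1 on the remaining columns (a1: 1>-1, a4: 7>-6); eliminate Opt1.
Among the remaining strategies, none is strictly dominated by another pure strategy of the same player, so the elimination stops.
Surviving strategies — Player 1: {Opt4, Opt5}; Player 2: {a1, a4}.

Opt4, Opt5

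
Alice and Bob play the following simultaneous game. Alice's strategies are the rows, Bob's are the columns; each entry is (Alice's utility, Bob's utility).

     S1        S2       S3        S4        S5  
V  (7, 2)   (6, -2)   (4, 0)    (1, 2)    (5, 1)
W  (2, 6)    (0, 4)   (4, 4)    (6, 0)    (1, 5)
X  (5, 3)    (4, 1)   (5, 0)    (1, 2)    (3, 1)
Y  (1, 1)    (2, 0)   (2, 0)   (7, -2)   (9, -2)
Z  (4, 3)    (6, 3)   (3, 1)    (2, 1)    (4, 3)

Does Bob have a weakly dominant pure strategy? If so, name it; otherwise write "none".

S1 vs S2: V: 2>-2, W: 6>4, X: 3>1, Y: 1>0, Z: 3=3.
S1 vs S3: V: 2>0, W: 6>4, X: 3>0, Y: 1>0, Z: 3>1.
S1 vs S4: V: 2=2, W: 6>0, X: 3>2, Y: 1>-2, Z: 3>1.
S1 vs S5: V: 2>1, W: 6>5, X: 3>1, Y: 1>-2, Z: 3=3.
S1 is at least as good as every other strategy against every opponent action, so it is weakly dominant.

S1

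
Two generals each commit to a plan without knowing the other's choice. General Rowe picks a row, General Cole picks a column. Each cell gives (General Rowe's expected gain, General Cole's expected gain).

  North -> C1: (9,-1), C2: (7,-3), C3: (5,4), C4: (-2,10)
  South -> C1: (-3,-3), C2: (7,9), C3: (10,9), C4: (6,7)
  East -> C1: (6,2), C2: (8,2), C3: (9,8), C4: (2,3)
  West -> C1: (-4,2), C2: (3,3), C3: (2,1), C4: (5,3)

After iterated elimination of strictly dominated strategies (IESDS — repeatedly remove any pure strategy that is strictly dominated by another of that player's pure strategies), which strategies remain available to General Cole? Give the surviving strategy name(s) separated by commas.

For General Rowe, South strictly dominates West on the remaining columns (C1: -3>-4, C2: 7>3, C3: 10>2, C4: 6>5); eliminate West.
General Cole's strategy C1 is strictly dominated by C3 (North: 4>-1, South: 9>-3, East: 8>2) and is removed.
Row North is eliminated: East beats it against every remaining column (C2: 8>7, C3: 9>5, C4: 2>-2).
General Cole's strategy C4 is strictly dominated by C3 (South: 9>7, East: 8>3) and is removed.
Among the remaining strategies, none is strictly dominated by another pure strategy of the same player, so the elimination stops.
Surviving strategies — General Rowe: {South, East}; General Cole: {C2, C3}.

C2, C3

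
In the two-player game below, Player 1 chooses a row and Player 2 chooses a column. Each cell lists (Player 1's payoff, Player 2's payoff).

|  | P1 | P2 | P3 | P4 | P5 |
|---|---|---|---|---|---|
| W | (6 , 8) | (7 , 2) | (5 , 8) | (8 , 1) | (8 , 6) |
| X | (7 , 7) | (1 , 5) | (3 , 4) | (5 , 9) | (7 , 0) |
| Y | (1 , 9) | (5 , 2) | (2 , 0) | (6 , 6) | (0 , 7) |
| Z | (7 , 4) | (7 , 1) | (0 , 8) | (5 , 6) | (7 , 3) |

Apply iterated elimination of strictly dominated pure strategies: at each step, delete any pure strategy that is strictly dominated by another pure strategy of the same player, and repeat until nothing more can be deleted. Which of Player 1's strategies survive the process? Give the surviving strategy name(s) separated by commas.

Player 1's strategy Y is strictly dominated by W (P1: 6>1, P2: 7>5, P3: 5>2, P4: 8>6, P5: 8>0) and is removed.
Player 2's strategy P2 is strictly dominated by P1 (W: 8>2, X: 7>5, Z: 4>1) and is removed.
Player 2's strategy P5 is strictly dominated by P1 (W: 8>6, X: 7>0, Z: 4>3) and is removed.
Among the remaining strategies, none is strictly dominated by another pure strategy of the same player, so the elimination stops.
Surviving strategies — Player 1: {W, X, Z}; Player 2: {P1, P3, P4}.

W, X, Z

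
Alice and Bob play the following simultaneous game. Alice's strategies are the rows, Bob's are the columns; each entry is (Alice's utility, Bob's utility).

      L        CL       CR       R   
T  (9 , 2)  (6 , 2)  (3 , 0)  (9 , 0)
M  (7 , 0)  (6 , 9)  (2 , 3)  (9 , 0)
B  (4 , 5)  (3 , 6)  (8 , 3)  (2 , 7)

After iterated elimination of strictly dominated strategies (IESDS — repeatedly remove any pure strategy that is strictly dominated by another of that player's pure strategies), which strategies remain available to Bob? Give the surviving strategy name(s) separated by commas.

For Bob, CL strictly dominates CR on the remaining rows (T: 2>0, M: 9>3, B: 6>3); eliminate CR.
For Alice, T strictly dominates B on the remaining columns (L: 9>4, CL: 6>3, R: 9>2); eliminate B.
Column R is eliminated: CL beats it against every remaining row (T: 2>0, M: 9>0).
Among the remaining strategies, none is strictly dominated by another pure strategy of the same player, so the elimination stops.
Surviving strategies — Alice: {T, M}; Bob: {L, CL}.

L, CL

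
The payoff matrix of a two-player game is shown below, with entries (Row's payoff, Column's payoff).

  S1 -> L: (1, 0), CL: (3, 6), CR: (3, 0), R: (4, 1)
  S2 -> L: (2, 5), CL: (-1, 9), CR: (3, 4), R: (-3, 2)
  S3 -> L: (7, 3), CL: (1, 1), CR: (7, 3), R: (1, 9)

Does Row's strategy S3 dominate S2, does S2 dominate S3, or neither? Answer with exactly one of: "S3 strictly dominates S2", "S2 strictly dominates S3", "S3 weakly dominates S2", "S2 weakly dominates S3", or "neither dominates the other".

S3's payoffs vs S2's, by Column's action — L: 7>2, CL: 1>-1, CR: 7>3, R: 1>-3.
S3 gives a strictly higher payoff against each choice by Column, so S3 strictly dominates S2.

S3 strictly dominates S2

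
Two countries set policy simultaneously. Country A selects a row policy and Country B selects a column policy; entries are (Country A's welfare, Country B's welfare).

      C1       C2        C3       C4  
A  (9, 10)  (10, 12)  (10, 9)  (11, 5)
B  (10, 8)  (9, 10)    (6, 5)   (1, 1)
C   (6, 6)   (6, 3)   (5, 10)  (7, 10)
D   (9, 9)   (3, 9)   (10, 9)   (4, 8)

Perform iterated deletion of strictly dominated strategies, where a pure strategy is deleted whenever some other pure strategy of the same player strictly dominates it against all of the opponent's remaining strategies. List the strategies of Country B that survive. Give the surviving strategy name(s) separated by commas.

C1, C2, C3

Country A's strategy C is strictly dominated by A (C1: 9>6, C2: 10>6, C3: 10>5, C4: 11>7) and is removed.
Column C4 is eliminated: C1 beats it against every remaining row (A: 10>5, B: 8>1, D: 9>8).
Among the remaining strategies, none is strictly dominated by another pure strategy of the same player, so the elimination stops.
Surviving strategies — Country A: {A, B, D}; Country B: {C1, C2, C3}.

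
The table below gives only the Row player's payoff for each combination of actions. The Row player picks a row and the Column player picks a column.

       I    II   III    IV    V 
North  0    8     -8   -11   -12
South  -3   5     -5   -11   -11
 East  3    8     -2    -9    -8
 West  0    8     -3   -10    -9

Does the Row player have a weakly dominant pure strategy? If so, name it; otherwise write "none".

East vs North: I: 3>0, II: 8=8, III: -2>-8, IV: -9>-11, V: -8>-12.
East vs South: I: 3>-3, II: 8>5, III: -2>-5, IV: -9>-11, V: -8>-11.
East vs West: I: 3>0, II: 8=8, III: -2>-3, IV: -9>-10, V: -8>-9.
East is at least as good as every other strategy against every opponent action, so it is weakly dominant.

East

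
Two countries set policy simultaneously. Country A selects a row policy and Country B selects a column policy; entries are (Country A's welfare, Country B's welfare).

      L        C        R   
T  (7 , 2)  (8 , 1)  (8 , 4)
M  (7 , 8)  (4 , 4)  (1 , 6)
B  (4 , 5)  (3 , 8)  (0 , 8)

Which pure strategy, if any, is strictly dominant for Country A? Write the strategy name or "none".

none

T fails to dominate M at L (7=7).
M fails to dominate T at L (7=7).
B fails to dominate T at L (4<7).
No single strategy dominates all the others.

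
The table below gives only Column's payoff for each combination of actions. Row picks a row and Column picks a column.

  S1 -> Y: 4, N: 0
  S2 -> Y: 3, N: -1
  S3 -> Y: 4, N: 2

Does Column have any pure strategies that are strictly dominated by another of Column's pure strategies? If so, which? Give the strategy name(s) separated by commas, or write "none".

Y is not dominated — it holds its own against N at S1 (4>0).
N is strictly dominated by Y (S1: 4>0, S2: 3>-1, S3: 4>2).

N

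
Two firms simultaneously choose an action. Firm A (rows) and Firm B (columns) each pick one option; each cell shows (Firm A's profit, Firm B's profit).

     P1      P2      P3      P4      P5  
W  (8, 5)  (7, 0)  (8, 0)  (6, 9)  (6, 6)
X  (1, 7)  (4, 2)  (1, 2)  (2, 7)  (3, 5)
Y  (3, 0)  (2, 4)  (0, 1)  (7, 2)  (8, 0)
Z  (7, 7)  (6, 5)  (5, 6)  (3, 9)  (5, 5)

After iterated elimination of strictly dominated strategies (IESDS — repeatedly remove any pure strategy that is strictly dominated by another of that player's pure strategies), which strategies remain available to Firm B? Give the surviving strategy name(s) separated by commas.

P2, P4

Row X is eliminated: W beats it against every remaining column (P1: 8>1, P2: 7>4, P3: 8>1, P4: 6>2, P5: 6>3).
Row Z is eliminated: W beats it against every remaining column (P1: 8>7, P2: 7>6, P3: 8>5, P4: 6>3, P5: 6>5).
Firm B's strategy P1 is strictly dominated by P4 (W: 9>5, Y: 2>0) and is removed.
Column P3 is eliminated: P4 beats it against every remaining row (W: 9>0, Y: 2>1).
Column P5 is eliminated: P4 beats it against every remaining row (W: 9>6, Y: 2>0).
Among the remaining strategies, none is strictly dominated by another pure strategy of the same player, so the elimination stops.
Surviving strategies — Firm A: {W, Y}; Firm B: {P2, P4}.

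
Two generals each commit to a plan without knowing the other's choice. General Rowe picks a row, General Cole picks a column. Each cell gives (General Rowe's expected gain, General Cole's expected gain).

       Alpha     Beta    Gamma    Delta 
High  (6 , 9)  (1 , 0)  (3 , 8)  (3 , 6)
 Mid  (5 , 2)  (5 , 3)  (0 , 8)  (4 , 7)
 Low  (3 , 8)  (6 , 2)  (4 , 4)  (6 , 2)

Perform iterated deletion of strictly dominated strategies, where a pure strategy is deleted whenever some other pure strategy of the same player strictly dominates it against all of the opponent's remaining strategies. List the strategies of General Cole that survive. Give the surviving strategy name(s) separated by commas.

Alpha

General Cole's strategy Beta is strictly dominated by Gamma (High: 8>0, Mid: 8>3, Low: 4>2) and is removed.
For General Cole, Gamma strictly dominates Delta on the remaining rows (High: 8>6, Mid: 8>7, Low: 4>2); eliminate Delta.
Row Mid is eliminated: High beats it against every remaining column (Alpha: 6>5, Gamma: 3>0).
Column Gamma is eliminated: Alpha beats it against every remaining row (High: 9>8, Low: 8>4).
For General Rowe, High strictly dominates Low on the remaining columns (Alpha: 6>3); eliminate Low.
Among the remaining strategies, none is strictly dominated by another pure strategy of the same player, so the elimination stops.
Surviving strategies — General Rowe: {High}; General Cole: {Alpha}.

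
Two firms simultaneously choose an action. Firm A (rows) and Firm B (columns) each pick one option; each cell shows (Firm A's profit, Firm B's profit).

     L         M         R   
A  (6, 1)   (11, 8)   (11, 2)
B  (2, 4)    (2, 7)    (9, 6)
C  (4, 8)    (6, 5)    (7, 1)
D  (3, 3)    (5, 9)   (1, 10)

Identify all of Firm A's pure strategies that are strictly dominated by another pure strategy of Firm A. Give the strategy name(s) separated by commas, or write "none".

A is not dominated — it holds its own against B at L (6>2); C at L (6>4); D at L (6>3).
B: dominated, since A does at least as well everywhere (L: 6>2, M: 11>2, R: 11>9).
C is strictly dominated by A (L: 6>4, M: 11>6, R: 11>7).
D: dominated, since A does at least as well everywhere (L: 6>3, M: 11>5, R: 11>1).

B, C, D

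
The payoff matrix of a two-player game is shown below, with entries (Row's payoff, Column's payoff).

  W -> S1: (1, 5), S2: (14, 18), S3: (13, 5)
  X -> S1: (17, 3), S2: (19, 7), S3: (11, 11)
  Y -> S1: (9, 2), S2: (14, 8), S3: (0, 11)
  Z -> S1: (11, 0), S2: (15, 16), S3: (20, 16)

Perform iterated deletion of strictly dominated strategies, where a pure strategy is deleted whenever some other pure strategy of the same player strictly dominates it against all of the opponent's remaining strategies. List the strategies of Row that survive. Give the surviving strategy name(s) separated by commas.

Row W is eliminated: Z beats it against every remaining column (S1: 11>1, S2: 15>14, S3: 20>13).
Row's strategy Y is strictly dominated by X (S1: 17>9, S2: 19>14, S3: 11>0) and is removed.
For Column, S2 strictly dominates S1 on the remaining rows (X: 7>3, Z: 16>0); eliminate S1.
Among the remaining strategies, none is strictly dominated by another pure strategy of the same player, so the elimination stops.
Surviving strategies — Row: {X, Z}; Column: {S2, S3}.

X, Z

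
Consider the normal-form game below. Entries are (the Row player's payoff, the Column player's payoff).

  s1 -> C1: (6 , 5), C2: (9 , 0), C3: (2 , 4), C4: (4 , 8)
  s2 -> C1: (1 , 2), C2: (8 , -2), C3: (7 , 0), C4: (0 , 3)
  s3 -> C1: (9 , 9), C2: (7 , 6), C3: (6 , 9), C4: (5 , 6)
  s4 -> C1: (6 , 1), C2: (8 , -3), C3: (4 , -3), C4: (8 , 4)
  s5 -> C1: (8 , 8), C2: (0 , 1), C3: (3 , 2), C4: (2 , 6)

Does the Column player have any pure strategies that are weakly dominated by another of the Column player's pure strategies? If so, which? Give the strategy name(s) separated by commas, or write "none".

C2, C3

Nothing dominates C1: C2 at s1 (5>0); C3 at s1 (5>4); C4 at s3 (9>6).
C2: dominated, since C1 does at least as well everywhere (s1: 5>0, s2: 2>-2, s3: 9>6, s4: 1>-3, s5: 8>1).
C3: dominated, since C1 does at least as well everywhere (s1: 5>4, s2: 2>0, s3: 9=9, s4: 1>-3, s5: 8>2).
C4: no other strategy beats it everywhere (C1 at s1 (8>5); C2 at s1 (8>0); C3 at s1 (8>4)).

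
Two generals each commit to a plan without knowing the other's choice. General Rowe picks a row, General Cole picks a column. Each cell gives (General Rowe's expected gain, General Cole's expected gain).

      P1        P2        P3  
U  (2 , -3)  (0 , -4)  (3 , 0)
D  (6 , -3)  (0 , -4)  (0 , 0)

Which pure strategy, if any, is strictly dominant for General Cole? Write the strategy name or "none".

P3

P3 vs P1: U: 0>-3, D: 0>-3.
P3 vs P2: U: 0>-4, D: 0>-4.
P3 strictly beats every other strategy against every opponent action, so it is strictly dominant.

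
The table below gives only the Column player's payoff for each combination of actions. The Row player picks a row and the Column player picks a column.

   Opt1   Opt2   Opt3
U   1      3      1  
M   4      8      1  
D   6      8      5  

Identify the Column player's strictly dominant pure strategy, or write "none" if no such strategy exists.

Opt2

Opt2 vs Opt1: U: 3>1, M: 8>4, D: 8>6.
Opt2 vs Opt3: U: 3>1, M: 8>1, D: 8>5.
Opt2 strictly beats every other strategy against every opponent action, so it is strictly dominant.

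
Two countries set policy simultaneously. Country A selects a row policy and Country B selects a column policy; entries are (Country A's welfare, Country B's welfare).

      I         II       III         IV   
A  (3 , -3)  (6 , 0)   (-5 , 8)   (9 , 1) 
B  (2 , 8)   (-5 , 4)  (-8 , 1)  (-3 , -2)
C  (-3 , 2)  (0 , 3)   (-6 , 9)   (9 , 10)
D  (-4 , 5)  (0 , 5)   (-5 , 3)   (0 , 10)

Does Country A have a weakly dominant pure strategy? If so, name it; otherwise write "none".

A

A vs B: I: 3>2, II: 6>-5, III: -5>-8, IV: 9>-3.
A vs C: I: 3>-3, II: 6>0, III: -5>-6, IV: 9=9.
A vs D: I: 3>-4, II: 6>0, III: -5=-5, IV: 9>0.
A is at least as good as every other strategy against every opponent action, so it is weakly dominant.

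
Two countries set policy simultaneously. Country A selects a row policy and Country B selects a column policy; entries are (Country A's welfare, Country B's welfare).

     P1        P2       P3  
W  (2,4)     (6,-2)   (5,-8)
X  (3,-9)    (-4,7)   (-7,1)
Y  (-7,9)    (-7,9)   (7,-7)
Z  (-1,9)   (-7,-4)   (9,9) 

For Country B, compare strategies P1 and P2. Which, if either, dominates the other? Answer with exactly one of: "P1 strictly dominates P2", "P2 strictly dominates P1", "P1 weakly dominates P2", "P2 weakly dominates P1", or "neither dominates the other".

neither dominates the other

P1's payoffs vs P2's, by Country A's action — W: 4>-2, X: -9<7, Y: 9=9, Z: 9>-4.
P1 does better at W, Z but worse at X; neither strategy dominates the other.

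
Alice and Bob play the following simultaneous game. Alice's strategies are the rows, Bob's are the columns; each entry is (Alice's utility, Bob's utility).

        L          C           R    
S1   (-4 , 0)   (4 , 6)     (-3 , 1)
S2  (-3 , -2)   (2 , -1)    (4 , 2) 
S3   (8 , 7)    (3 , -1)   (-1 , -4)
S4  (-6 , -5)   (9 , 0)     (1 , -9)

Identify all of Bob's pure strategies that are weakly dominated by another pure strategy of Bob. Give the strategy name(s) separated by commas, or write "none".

none

L is not dominated — it holds its own against C at S3 (7>-1); R at S3 (7>-4).
C: no other strategy beats it everywhere (L at S1 (6>0); R at S1 (6>1)).
R: no other strategy beats it everywhere (L at S1 (1>0); C at S2 (2>-1)).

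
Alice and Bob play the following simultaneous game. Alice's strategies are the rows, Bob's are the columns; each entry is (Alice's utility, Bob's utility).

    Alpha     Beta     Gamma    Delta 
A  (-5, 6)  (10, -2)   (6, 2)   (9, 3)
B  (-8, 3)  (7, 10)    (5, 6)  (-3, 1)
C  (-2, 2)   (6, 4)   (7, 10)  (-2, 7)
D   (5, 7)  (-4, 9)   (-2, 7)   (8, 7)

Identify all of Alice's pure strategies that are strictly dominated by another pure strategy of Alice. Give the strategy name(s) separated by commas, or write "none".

B

Nothing dominates A: B at Alpha (-5>-8); C at Beta (10>6); D at Beta (10>-4).
B is strictly dominated by A (Alpha: -5>-8, Beta: 10>7, Gamma: 6>5, Delta: 9>-3).
C is not dominated — it holds its own against A at Alpha (-2>-5); B at Alpha (-2>-8); D at Beta (6>-4).
D: no other strategy beats it everywhere (A at Alpha (5>-5); B at Alpha (5>-8); C at Alpha (5>-2)).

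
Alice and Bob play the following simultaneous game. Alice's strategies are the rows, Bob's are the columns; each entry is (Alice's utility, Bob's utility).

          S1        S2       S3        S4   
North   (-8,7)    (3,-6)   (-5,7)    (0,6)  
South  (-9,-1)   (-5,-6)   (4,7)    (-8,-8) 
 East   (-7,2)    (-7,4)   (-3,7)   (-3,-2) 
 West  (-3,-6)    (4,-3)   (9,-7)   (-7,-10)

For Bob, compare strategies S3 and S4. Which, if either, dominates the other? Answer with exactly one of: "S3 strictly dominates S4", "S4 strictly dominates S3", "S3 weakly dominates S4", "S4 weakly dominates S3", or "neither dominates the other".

S3's payoffs vs S4's, by Alice's action — North: 7>6, South: 7>-8, East: 7>-2, West: -7>-10.
Every comparison favours S3, so S3 strictly dominates S4.

S3 strictly dominates S4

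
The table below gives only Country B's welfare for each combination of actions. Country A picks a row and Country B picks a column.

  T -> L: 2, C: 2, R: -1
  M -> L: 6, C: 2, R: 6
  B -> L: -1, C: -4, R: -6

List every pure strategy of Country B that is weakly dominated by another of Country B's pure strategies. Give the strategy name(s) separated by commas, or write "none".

L is not dominated — it holds its own against C at M (6>2); R at T (2>-1).
L weakly dominates C — T: 2=2, M: 6>2, B: -1>-4.
R is weakly dominated by L (T: 2>-1, M: 6=6, B: -1>-6).

C, R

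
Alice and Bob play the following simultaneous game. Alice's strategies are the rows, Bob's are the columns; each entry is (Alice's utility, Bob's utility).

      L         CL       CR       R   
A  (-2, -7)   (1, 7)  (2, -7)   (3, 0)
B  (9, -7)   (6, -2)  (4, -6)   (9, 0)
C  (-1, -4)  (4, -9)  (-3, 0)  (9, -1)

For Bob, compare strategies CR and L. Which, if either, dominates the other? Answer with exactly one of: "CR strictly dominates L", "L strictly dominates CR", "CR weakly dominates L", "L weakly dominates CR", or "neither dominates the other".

CR weakly dominates L

Compare CR to L across each opponent action: A: -7=-7, B: -6>-7, C: 0>-4.
CR is at least as good everywhere and strictly better somewhere (tied only at A), so CR weakly but not strictly dominates L.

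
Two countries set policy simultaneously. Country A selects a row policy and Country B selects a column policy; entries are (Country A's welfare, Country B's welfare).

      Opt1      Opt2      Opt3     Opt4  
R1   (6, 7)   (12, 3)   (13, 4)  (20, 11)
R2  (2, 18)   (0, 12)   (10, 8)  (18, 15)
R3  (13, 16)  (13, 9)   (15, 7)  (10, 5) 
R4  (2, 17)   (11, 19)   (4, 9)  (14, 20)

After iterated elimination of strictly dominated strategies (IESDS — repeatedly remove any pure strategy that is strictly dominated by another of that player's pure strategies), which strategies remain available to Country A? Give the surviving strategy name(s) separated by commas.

For Country A, R1 strictly dominates R2 on the remaining columns (Opt1: 6>2, Opt2: 12>0, Opt3: 13>10, Opt4: 20>18); eliminate R2.
Row R4 is eliminated: R1 beats it against every remaining column (Opt1: 6>2, Opt2: 12>11, Opt3: 13>4, Opt4: 20>14).
For Country B, Opt1 strictly dominates Opt2 on the remaining rows (R1: 7>3, R3: 16>9); eliminate Opt2.
Column Opt3 is eliminated: Opt1 beats it against every remaining row (R1: 7>4, R3: 16>7).
Among the remaining strategies, none is strictly dominated by another pure strategy of the same player, so the elimination stops.
Surviving strategies — Country A: {R1, R3}; Country B: {Opt1, Opt4}.

R1, R3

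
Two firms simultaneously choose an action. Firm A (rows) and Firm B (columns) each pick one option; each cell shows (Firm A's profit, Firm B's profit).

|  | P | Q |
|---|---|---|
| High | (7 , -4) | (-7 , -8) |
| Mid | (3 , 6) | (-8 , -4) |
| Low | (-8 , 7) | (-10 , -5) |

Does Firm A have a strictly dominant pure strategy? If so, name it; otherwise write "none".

High

High vs Mid: P: 7>3, Q: -7>-8.
High vs Low: P: 7>-8, Q: -7>-10.
High strictly beats every other strategy against every opponent action, so it is strictly dominant.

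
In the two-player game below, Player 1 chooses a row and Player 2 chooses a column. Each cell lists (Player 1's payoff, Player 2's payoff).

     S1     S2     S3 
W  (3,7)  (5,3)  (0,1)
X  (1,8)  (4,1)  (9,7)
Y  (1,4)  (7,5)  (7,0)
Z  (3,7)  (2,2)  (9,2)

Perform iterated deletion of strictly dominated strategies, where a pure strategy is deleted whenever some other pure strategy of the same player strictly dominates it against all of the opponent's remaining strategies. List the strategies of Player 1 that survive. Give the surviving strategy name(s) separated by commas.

W, Y, Z

Player 2's strategy S3 is strictly dominated by S1 (W: 7>1, X: 8>7, Y: 4>0, Z: 7>2) and is removed.
For Player 1, W strictly dominates X on the remaining columns (S1: 3>1, S2: 5>4); eliminate X.
Among the remaining strategies, none is strictly dominated by another pure strategy of the same player, so the elimination stops.
Surviving strategies — Player 1: {W, Y, Z}; Player 2: {S1, S2}.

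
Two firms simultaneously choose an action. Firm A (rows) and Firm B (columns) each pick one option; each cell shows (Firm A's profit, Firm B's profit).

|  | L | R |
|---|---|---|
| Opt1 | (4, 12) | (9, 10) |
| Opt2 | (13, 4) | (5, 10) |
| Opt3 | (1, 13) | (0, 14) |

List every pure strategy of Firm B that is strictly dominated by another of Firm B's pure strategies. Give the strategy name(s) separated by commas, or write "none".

none

Nothing dominates L: R at Opt1 (12>10).
Nothing dominates R: L at Opt2 (10>4).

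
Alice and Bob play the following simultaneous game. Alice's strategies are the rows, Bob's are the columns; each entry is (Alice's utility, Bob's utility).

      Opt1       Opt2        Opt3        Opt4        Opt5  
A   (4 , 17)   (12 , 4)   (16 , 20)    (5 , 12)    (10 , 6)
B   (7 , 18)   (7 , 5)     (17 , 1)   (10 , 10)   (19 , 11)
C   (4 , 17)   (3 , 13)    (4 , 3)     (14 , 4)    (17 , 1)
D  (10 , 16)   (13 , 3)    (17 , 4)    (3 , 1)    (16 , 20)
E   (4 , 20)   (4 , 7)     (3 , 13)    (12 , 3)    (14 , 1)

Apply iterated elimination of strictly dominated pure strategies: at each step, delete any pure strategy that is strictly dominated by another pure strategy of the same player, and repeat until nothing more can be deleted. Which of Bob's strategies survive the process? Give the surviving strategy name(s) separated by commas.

Opt1, Opt5

Bob's strategy Opt2 is strictly dominated by Opt1 (A: 17>4, B: 18>5, C: 17>13, D: 16>3, E: 20>7) and is removed.
Row A is eliminated: B beats it against every remaining column (Opt1: 7>4, Opt3: 17>16, Opt4: 10>5, Opt5: 19>10).
Bob's strategy Opt3 is strictly dominated by Opt1 (B: 18>1, C: 17>3, D: 16>4, E: 20>13) and is removed.
Column Opt4 is eliminated: Opt1 beats it against every remaining row (B: 18>10, C: 17>4, D: 16>1, E: 20>3).
For Alice, B strictly dominates C on the remaining columns (Opt1: 7>4, Opt5: 19>17); eliminate C.
Alice's strategy E is strictly dominated by B (Opt1: 7>4, Opt5: 19>14) and is removed.
Among the remaining strategies, none is strictly dominated by another pure strategy of the same player, so the elimination stops.
Surviving strategies — Alice: {B, D}; Bob: {Opt1, Opt5}.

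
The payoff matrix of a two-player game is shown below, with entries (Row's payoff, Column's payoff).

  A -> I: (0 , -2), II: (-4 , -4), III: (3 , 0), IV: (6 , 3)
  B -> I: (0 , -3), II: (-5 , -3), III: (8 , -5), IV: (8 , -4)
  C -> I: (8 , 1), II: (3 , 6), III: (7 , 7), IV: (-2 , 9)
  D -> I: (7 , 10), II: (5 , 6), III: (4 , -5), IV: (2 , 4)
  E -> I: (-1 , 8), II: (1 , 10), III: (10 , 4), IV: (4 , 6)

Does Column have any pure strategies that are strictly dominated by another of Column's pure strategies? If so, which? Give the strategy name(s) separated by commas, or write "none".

I is not dominated — it holds its own against II at A (-2>-4); III at B (-3>-5); IV at B (-3>-4).
II is not dominated — it holds its own against I at B (-3=-3); III at B (-3>-5); IV at B (-3>-4).
IV strictly dominates III — A: 3>0, B: -4>-5, C: 9>7, D: 4>-5, E: 6>4.
IV is not dominated — it holds its own against I at A (3>-2); II at A (3>-4); III at A (3>0).

III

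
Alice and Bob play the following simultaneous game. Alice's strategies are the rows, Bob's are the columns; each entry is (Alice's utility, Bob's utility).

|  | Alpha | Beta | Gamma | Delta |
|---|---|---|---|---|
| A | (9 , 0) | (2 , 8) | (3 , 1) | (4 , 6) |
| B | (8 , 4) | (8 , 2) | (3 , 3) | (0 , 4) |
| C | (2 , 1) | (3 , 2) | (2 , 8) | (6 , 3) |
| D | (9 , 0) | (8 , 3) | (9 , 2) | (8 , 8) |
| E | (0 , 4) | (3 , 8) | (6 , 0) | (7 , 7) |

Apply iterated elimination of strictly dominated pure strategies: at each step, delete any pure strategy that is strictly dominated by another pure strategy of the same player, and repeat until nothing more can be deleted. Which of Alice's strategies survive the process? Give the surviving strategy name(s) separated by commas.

A, B, D

Row C is eliminated: D beats it against every remaining column (Alpha: 9>2, Beta: 8>3, Gamma: 9>2, Delta: 8>6).
For Alice, D strictly dominates E on the remaining columns (Alpha: 9>0, Beta: 8>3, Gamma: 9>6, Delta: 8>7); eliminate E.
For Bob, Delta strictly dominates Gamma on the remaining rows (A: 6>1, B: 4>3, D: 8>2); eliminate Gamma.
Among the remaining strategies, none is strictly dominated by another pure strategy of the same player, so the elimination stops.
Surviving strategies — Alice: {A, B, D}; Bob: {Alpha, Beta, Delta}.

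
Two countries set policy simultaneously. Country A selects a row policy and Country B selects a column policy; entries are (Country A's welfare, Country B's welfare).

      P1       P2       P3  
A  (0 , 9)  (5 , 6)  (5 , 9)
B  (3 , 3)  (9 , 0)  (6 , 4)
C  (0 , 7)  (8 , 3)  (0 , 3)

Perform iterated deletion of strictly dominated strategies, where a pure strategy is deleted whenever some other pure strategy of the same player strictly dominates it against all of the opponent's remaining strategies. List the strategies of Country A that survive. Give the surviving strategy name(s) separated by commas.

Row A is eliminated: B beats it against every remaining column (P1: 3>0, P2: 9>5, P3: 6>5).
For Country A, B strictly dominates C on the remaining columns (P1: 3>0, P2: 9>8, P3: 6>0); eliminate C.
For Country B, P3 strictly dominates P1 on the remaining rows (B: 4>3); eliminate P1.
Country B's strategy P2 is strictly dominated by P3 (B: 4>0) and is removed.
Among the remaining strategies, none is strictly dominated by another pure strategy of the same player, so the elimination stops.
Surviving strategies — Country A: {B}; Country B: {P3}.

B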